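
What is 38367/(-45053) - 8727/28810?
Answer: -1498530801/1297976930 ≈ -1.1545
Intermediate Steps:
38367/(-45053) - 8727/28810 = 38367*(-1/45053) - 8727*1/28810 = -38367/45053 - 8727/28810 = -1498530801/1297976930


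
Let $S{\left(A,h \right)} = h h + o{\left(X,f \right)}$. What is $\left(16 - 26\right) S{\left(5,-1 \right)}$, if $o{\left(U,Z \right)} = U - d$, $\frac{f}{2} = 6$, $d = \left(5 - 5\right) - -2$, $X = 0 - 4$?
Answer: $50$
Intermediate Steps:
$X = -4$ ($X = 0 - 4 = -4$)
$d = 2$ ($d = 0 + 2 = 2$)
$f = 12$ ($f = 2 \cdot 6 = 12$)
$o{\left(U,Z \right)} = -2 + U$ ($o{\left(U,Z \right)} = U - 2 = -2 + U$)
$S{\left(A,h \right)} = -6 + h^{2}$ ($S{\left(A,h \right)} = h h - 6 = h^{2} - 6 = -6 + h^{2}$)
$\left(16 - 26\right) S{\left(5,-1 \right)} = \left(16 - 26\right) \left(-6 + \left(-1\right)^{2}\right) = - 10 \left(-6 + 1\right) = \left(-10\right) \left(-5\right) = 50$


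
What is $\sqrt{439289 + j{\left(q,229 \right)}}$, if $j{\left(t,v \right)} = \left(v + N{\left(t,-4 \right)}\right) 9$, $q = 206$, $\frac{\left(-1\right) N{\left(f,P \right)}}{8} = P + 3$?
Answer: $\sqrt{441422} \approx 664.4$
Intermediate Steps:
$N{\left(f,P \right)} = -24 - 8 P$ ($N{\left(f,P \right)} = - 8 \left(P + 3\right) = - 8 \left(3 + P\right) = -24 - 8 P$)
$j{\left(t,v \right)} = 72 + 9 v$ ($j{\left(t,v \right)} = \left(v - -8\right) 9 = \left(v + \left(-24 + 32\right)\right) 9 = \left(v + 8\right) 9 = \left(8 + v\right) 9 = 72 + 9 v$)
$\sqrt{439289 + j{\left(q,229 \right)}} = \sqrt{439289 + \left(72 + 9 \cdot 229\right)} = \sqrt{439289 + \left(72 + 2061\right)} = \sqrt{439289 + 2133} = \sqrt{441422}$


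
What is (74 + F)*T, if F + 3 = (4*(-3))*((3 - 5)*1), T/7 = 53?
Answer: 35245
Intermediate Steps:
T = 371 (T = 7*53 = 371)
F = 21 (F = -3 + (4*(-3))*((3 - 5)*1) = -3 - (-24) = -3 - 12*(-2) = -3 + 24 = 21)
(74 + F)*T = (74 + 21)*371 = 95*371 = 35245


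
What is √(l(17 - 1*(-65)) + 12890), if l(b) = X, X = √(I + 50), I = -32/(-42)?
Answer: √(5684490 + 21*√22386)/21 ≈ 113.57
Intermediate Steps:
I = 16/21 (I = -32*(-1/42) = 16/21 ≈ 0.76190)
X = √22386/21 (X = √(16/21 + 50) = √(1066/21) = √22386/21 ≈ 7.1247)
l(b) = √22386/21
√(l(17 - 1*(-65)) + 12890) = √(√22386/21 + 12890) = √(12890 + √22386/21)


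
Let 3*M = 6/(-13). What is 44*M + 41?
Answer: 445/13 ≈ 34.231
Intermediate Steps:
M = -2/13 (M = (6/(-13))/3 = (6*(-1/13))/3 = (⅓)*(-6/13) = -2/13 ≈ -0.15385)
44*M + 41 = 44*(-2/13) + 41 = -88/13 + 41 = 445/13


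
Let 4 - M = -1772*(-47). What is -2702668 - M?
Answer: -2619388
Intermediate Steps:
M = -83280 (M = 4 - (-1772)*(-47) = 4 - 1*83284 = 4 - 83284 = -83280)
-2702668 - M = -2702668 - 1*(-83280) = -2702668 + 83280 = -2619388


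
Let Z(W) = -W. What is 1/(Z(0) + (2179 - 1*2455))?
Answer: -1/276 ≈ -0.0036232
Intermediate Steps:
1/(Z(0) + (2179 - 1*2455)) = 1/(-1*0 + (2179 - 1*2455)) = 1/(0 + (2179 - 2455)) = 1/(0 - 276) = 1/(-276) = -1/276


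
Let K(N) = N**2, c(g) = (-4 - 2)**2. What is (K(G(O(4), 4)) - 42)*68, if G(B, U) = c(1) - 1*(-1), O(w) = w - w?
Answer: 90236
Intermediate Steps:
c(g) = 36 (c(g) = (-6)**2 = 36)
O(w) = 0
G(B, U) = 37 (G(B, U) = 36 - 1*(-1) = 36 + 1 = 37)
(K(G(O(4), 4)) - 42)*68 = (37**2 - 42)*68 = (1369 - 42)*68 = 1327*68 = 90236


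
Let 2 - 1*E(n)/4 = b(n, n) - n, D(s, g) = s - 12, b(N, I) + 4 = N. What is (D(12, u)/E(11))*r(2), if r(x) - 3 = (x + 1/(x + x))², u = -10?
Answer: 0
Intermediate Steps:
b(N, I) = -4 + N
D(s, g) = -12 + s
E(n) = 24 (E(n) = 8 - 4*((-4 + n) - n) = 8 - 4*(-4) = 8 + 16 = 24)
r(x) = 3 + (x + 1/(2*x))² (r(x) = 3 + (x + 1/(x + x))² = 3 + (x + 1/(2*x))²)
(D(12, u)/E(11))*r(2) = ((-12 + 12)/24)*(4 + 2² + (¼)/2²) = (0*(1/24))*(4 + 4 + (¼)*(¼)) = 0*(4 + 4 + 1/16) = 0*(129/16) = 0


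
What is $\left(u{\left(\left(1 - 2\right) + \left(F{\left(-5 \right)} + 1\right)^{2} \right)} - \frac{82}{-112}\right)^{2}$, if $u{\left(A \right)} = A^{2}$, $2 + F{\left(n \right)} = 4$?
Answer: $\frac{13140625}{3136} \approx 4190.3$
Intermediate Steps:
$F{\left(n \right)} = 2$ ($F{\left(n \right)} = -2 + 4 = 2$)
$\left(u{\left(\left(1 - 2\right) + \left(F{\left(-5 \right)} + 1\right)^{2} \right)} - \frac{82}{-112}\right)^{2} = \left(\left(\left(1 - 2\right) + \left(2 + 1\right)^{2}\right)^{2} - \frac{82}{-112}\right)^{2} = \left(\left(-1 + 3^{2}\right)^{2} - - \frac{41}{56}\right)^{2} = \left(\left(-1 + 9\right)^{2} + \frac{41}{56}\right)^{2} = \left(8^{2} + \frac{41}{56}\right)^{2} = \left(64 + \frac{41}{56}\right)^{2} = \left(\frac{3625}{56}\right)^{2} = \frac{13140625}{3136}$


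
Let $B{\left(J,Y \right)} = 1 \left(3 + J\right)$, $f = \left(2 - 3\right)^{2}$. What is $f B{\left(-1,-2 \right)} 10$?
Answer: $20$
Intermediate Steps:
$f = 1$ ($f = \left(-1\right)^{2} = 1$)
$B{\left(J,Y \right)} = 3 + J$
$f B{\left(-1,-2 \right)} 10 = 1 \left(3 - 1\right) 10 = 1 \cdot 2 \cdot 10 = 2 \cdot 10 = 20$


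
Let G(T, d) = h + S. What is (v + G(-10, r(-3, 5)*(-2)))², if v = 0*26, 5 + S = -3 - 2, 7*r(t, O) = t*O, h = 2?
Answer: 64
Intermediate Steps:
r(t, O) = O*t/7 (r(t, O) = (t*O)/7 = (O*t)/7 = O*t/7)
S = -10 (S = -5 + (-3 - 2) = -5 - 5 = -10)
G(T, d) = -8 (G(T, d) = 2 - 10 = -8)
v = 0
(v + G(-10, r(-3, 5)*(-2)))² = (0 - 8)² = (-8)² = 64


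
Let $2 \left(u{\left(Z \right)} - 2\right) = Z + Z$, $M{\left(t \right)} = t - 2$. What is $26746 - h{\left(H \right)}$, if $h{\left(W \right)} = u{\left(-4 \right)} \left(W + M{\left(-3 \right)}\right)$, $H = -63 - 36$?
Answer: $26538$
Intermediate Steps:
$H = -99$ ($H = -63 - 36 = -99$)
$M{\left(t \right)} = -2 + t$
$u{\left(Z \right)} = 2 + Z$ ($u{\left(Z \right)} = 2 + \frac{Z + Z}{2} = 2 + \frac{2 Z}{2} = 2 + Z$)
$h{\left(W \right)} = 10 - 2 W$ ($h{\left(W \right)} = \left(2 - 4\right) \left(W - 5\right) = - 2 \left(W - 5\right) = - 2 \left(-5 + W\right) = 10 - 2 W$)
$26746 - h{\left(H \right)} = 26746 - \left(10 - -198\right) = 26746 - \left(10 + 198\right) = 26746 - 208 = 26538$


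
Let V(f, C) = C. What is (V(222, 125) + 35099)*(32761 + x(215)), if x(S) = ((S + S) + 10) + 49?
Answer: 1171198000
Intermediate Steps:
x(S) = 59 + 2*S (x(S) = (2*S + 10) + 49 = (10 + 2*S) + 49 = 59 + 2*S)
(V(222, 125) + 35099)*(32761 + x(215)) = (125 + 35099)*(32761 + (59 + 2*215)) = 35224*(32761 + (59 + 430)) = 35224*(32761 + 489) = 35224*33250 = 1171198000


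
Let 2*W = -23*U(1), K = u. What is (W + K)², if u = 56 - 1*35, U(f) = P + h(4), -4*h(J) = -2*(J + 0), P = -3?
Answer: 4225/4 ≈ 1056.3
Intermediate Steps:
h(J) = J/2 (h(J) = -(-1)*(J + 0)/2 = -(-1)*J/2 = J/2)
U(f) = -1 (U(f) = -3 + (½)*4 = -3 + 2 = -1)
u = 21 (u = 56 - 35 = 21)
K = 21
W = 23/2 (W = (-23*(-1))/2 = (½)*23 = 23/2 ≈ 11.500)
(W + K)² = (23/2 + 21)² = (65/2)² = 4225/4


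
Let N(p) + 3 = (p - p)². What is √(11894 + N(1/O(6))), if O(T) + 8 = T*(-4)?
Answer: √11891 ≈ 109.05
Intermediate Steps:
O(T) = -8 - 4*T (O(T) = -8 + T*(-4) = -8 - 4*T)
N(p) = -3 (N(p) = -3 + (p - p)² = -3 + 0² = -3 + 0 = -3)
√(11894 + N(1/O(6))) = √(11894 - 3) = √11891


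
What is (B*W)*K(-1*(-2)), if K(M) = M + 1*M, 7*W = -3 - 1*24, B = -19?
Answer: 2052/7 ≈ 293.14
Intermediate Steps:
W = -27/7 (W = (-3 - 1*24)/7 = (-3 - 24)/7 = (1/7)*(-27) = -27/7 ≈ -3.8571)
K(M) = 2*M (K(M) = M + M = 2*M)
(B*W)*K(-1*(-2)) = (-19*(-27/7))*(2*(-1*(-2))) = 513*(2*2)/7 = (513/7)*4 = 2052/7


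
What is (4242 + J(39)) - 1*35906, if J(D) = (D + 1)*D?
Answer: -30104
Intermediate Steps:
J(D) = D*(1 + D) (J(D) = (1 + D)*D = D*(1 + D))
(4242 + J(39)) - 1*35906 = (4242 + 39*(1 + 39)) - 1*35906 = (4242 + 39*40) - 35906 = (4242 + 1560) - 35906 = 5802 - 35906 = -30104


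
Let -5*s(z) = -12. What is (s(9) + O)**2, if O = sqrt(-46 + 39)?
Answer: -31/25 + 24*I*sqrt(7)/5 ≈ -1.24 + 12.7*I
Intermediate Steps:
s(z) = 12/5 (s(z) = -1/5*(-12) = 12/5)
O = I*sqrt(7) (O = sqrt(-7) = I*sqrt(7) ≈ 2.6458*I)
(s(9) + O)**2 = (12/5 + I*sqrt(7))**2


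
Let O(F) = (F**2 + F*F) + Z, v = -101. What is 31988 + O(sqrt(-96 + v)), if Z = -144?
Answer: 31450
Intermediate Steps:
O(F) = -144 + 2*F**2 (O(F) = (F**2 + F*F) - 144 = (F**2 + F**2) - 144 = 2*F**2 - 144 = -144 + 2*F**2)
31988 + O(sqrt(-96 + v)) = 31988 + (-144 + 2*(sqrt(-96 - 101))**2) = 31988 + (-144 + 2*(sqrt(-197))**2) = 31988 + (-144 + 2*(I*sqrt(197))**2) = 31988 + (-144 + 2*(-197)) = 31988 + (-144 - 394) = 31988 - 538 = 31450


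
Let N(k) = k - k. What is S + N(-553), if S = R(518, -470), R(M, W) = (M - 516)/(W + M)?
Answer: 1/24 ≈ 0.041667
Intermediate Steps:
R(M, W) = (-516 + M)/(M + W)
N(k) = 0
S = 1/24 (S = (-516 + 518)/(518 - 470) = 2/48 = (1/48)*2 = 1/24 ≈ 0.041667)
S + N(-553) = 1/24 + 0 = 1/24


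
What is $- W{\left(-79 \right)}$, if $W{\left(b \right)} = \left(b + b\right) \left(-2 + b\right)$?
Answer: $-12798$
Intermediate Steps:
$W{\left(b \right)} = 2 b \left(-2 + b\right)$
$- W{\left(-79 \right)} = - 2 \left(-79\right) \left(-2 - 79\right) = - 2 \left(-79\right) \left(-81\right) = \left(-1\right) 12798 = -12798$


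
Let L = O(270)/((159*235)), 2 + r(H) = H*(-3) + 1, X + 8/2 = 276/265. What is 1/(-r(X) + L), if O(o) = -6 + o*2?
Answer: -12455/97911 ≈ -0.12721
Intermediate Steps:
X = -784/265 (X = -4 + 276/265 = -784/265 ≈ -2.9585)
O(o) = -6 + 2*o
r(H) = -1 - 3*H (r(H) = -2 + (H*(-3) + 1) = -2 + (-3*H + 1) = -2 + (1 - 3*H) = -1 - 3*H)
L = 178/12455 (L = (-6 + 2*270)/((159*235)) = (-6 + 540)/37365 = 534*(1/37365) = 178/12455 ≈ 0.014291)
1/(-r(X) + L) = 1/(-(-1 - 3*(-784/265)) + 178/12455) = 1/(-(-1 + 2352/265) + 178/12455) = 1/(-1*2087/265 + 178/12455) = 1/(-2087/265 + 178/12455) = 1/(-97911/12455) = -12455/97911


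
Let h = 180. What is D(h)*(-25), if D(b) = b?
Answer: -4500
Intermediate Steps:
D(h)*(-25) = 180*(-25) = -4500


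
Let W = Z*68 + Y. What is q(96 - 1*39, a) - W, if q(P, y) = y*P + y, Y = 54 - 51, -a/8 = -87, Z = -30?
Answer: 42405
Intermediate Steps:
a = 696 (a = -8*(-87) = 696)
Y = 3
q(P, y) = y + P*y (q(P, y) = P*y + y = y + P*y)
W = -2037 (W = -30*68 + 3 = -2040 + 3 = -2037)
q(96 - 1*39, a) - W = 696*(1 + (96 - 1*39)) - 1*(-2037) = 696*(1 + (96 - 39)) + 2037 = 696*(1 + 57) + 2037 = 696*58 + 2037 = 40368 + 2037 = 42405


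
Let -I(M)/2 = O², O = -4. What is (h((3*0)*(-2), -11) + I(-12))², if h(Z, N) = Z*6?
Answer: 1024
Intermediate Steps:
I(M) = -32 (I(M) = -2*(-4)² = -2*16 = -32)
h(Z, N) = 6*Z
(h((3*0)*(-2), -11) + I(-12))² = (6*((3*0)*(-2)) - 32)² = (6*(0*(-2)) - 32)² = (6*0 - 32)² = (0 - 32)² = (-32)² = 1024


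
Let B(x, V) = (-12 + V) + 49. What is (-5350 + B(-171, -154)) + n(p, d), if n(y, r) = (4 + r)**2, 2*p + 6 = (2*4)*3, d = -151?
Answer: 16142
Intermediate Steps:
B(x, V) = 37 + V
p = 9 (p = -3 + ((2*4)*3)/2 = -3 + (8*3)/2 = -3 + (1/2)*24 = -3 + 12 = 9)
(-5350 + B(-171, -154)) + n(p, d) = (-5350 + (37 - 154)) + (4 - 151)**2 = (-5350 - 117) + (-147)**2 = -5467 + 21609 = 16142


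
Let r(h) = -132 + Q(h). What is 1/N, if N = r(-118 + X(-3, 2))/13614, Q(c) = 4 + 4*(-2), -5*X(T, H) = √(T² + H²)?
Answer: -6807/68 ≈ -100.10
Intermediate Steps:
X(T, H) = -√(H² + T²)/5 (X(T, H) = -√(T² + H²)/5 = -√(H² + T²)/5)
Q(c) = -4 (Q(c) = 4 - 8 = -4)
r(h) = -136 (r(h) = -132 - 4 = -136)
N = -68/6807 (N = -136/13614 = -136*1/13614 = -68/6807 ≈ -0.0099897)
1/N = 1/(-68/6807) = -6807/68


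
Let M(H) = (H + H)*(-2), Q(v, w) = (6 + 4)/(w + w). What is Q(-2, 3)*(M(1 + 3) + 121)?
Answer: 175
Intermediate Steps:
Q(v, w) = 5/w (Q(v, w) = 10/((2*w)) = 10*(1/(2*w)) = 5/w)
M(H) = -4*H (M(H) = (2*H)*(-2) = -4*H)
Q(-2, 3)*(M(1 + 3) + 121) = (5/3)*(-4*(1 + 3) + 121) = (5*(1/3))*(-4*4 + 121) = 5*(-16 + 121)/3 = (5/3)*105 = 175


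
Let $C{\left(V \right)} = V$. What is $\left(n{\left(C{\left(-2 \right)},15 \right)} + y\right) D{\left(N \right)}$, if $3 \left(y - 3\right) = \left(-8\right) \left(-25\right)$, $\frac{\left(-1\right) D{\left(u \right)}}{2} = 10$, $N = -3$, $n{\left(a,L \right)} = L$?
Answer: $- \frac{5080}{3} \approx -1693.3$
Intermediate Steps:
$D{\left(u \right)} = -20$ ($D{\left(u \right)} = \left(-2\right) 10 = -20$)
$y = \frac{209}{3}$ ($y = 3 + \frac{\left(-8\right) \left(-25\right)}{3} = 3 + \frac{1}{3} \cdot 200 = 3 + \frac{200}{3} = \frac{209}{3} \approx 69.667$)
$\left(n{\left(C{\left(-2 \right)},15 \right)} + y\right) D{\left(N \right)} = \left(15 + \frac{209}{3}\right) \left(-20\right) = \frac{254}{3} \left(-20\right) = - \frac{5080}{3}$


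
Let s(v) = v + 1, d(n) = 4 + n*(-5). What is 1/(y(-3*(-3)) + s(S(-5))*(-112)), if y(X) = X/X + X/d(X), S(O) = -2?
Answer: 41/4624 ≈ 0.0088668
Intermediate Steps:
d(n) = 4 - 5*n
s(v) = 1 + v
y(X) = 1 + X/(4 - 5*X) (y(X) = X/X + X/(4 - 5*X) = 1 + X/(4 - 5*X))
1/(y(-3*(-3)) + s(S(-5))*(-112)) = 1/(4*(-1 - 3*(-3))/(-4 + 5*(-3*(-3))) + (1 - 2)*(-112)) = 1/(4*(-1 + 9)/(-4 + 5*9) - 1*(-112)) = 1/(4*8/(-4 + 45) + 112) = 1/(4*8/41 + 112) = 1/(4*(1/41)*8 + 112) = 1/(32/41 + 112) = 1/(4624/41) = 41/4624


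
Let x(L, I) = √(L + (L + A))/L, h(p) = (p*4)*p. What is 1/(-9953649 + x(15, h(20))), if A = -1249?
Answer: -2239571025/22291903893421444 - 15*I*√1219/22291903893421444 ≈ -1.0047e-7 - 2.3493e-14*I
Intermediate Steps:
h(p) = 4*p² (h(p) = (4*p)*p = 4*p²)
x(L, I) = √(-1249 + 2*L)/L (x(L, I) = √(L + (L - 1249))/L = √(L + (-1249 + L))/L = √(-1249 + 2*L)/L)
1/(-9953649 + x(15, h(20))) = 1/(-9953649 + √(-1249 + 2*15)/15) = 1/(-9953649 + √(-1249 + 30)/15) = 1/(-9953649 + √(-1219)/15) = 1/(-9953649 + (I*√1219)/15) = 1/(-9953649 + I*√1219/15)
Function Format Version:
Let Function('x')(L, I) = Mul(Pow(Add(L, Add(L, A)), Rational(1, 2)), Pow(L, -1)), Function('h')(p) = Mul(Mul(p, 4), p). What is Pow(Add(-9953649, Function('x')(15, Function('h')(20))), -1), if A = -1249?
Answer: Add(Rational(-2239571025, 22291903893421444), Mul(Rational(-15, 22291903893421444), I, Pow(1219, Rational(1, 2)))) ≈ Add(-1.0047e-7, Mul(-2.3493e-14, I))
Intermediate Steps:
Function('h')(p) = Mul(4, Pow(p, 2)) (Function('h')(p) = Mul(Mul(4, p), p) = Mul(4, Pow(p, 2)))
Function('x')(L, I) = Mul(Pow(L, -1), Pow(Add(-1249, Mul(2, L)), Rational(1, 2))) (Function('x')(L, I) = Mul(Pow(Add(L, Add(L, -1249)), Rational(1, 2)), Pow(L, -1)) = Mul(Pow(Add(L, Add(-1249, L)), Rational(1, 2)), Pow(L, -1)) = Mul(Pow(Add(-1249, Mul(2, L)), Rational(1, 2)), Pow(L, -1)) = Mul(Pow(L, -1), Pow(Add(-1249, Mul(2, L)), Rational(1, 2))))
Pow(Add(-9953649, Function('x')(15, Function('h')(20))), -1) = Pow(Add(-9953649, Mul(Pow(15, -1), Pow(Add(-1249, Mul(2, 15)), Rational(1, 2)))), -1) = Pow(Add(-9953649, Mul(Rational(1, 15), Pow(Add(-1249, 30), Rational(1, 2)))), -1) = Pow(Add(-9953649, Mul(Rational(1, 15), Pow(-1219, Rational(1, 2)))), -1) = Pow(Add(-9953649, Mul(Rational(1, 15), Mul(I, Pow(1219, Rational(1, 2))))), -1) = Pow(Add(-9953649, Mul(Rational(1, 15), I, Pow(1219, Rational(1, 2)))), -1)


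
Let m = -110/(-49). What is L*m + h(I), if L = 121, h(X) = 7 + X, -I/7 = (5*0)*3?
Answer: 13653/49 ≈ 278.63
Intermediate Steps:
m = 110/49 (m = -110*(-1/49) = 110/49 ≈ 2.2449)
I = 0 (I = -7*5*0*3 = -0*3 = -7*0 = 0)
L*m + h(I) = 121*(110/49) + (7 + 0) = 13310/49 + 7 = 13653/49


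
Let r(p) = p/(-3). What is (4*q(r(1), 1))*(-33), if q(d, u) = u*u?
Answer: -132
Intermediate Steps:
r(p) = -p/3 (r(p) = p*(-⅓) = -p/3)
q(d, u) = u²
(4*q(r(1), 1))*(-33) = (4*1²)*(-33) = (4*1)*(-33) = 4*(-33) = -132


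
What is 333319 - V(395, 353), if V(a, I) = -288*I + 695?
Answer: 434288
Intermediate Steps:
V(a, I) = 695 - 288*I
333319 - V(395, 353) = 333319 - (695 - 288*353) = 333319 - (695 - 101664) = 333319 - 1*(-100969) = 333319 + 100969 = 434288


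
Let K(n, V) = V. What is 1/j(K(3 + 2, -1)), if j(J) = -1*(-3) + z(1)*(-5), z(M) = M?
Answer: -½ ≈ -0.50000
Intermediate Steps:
j(J) = -2 (j(J) = -1*(-3) + 1*(-5) = 3 - 5 = -2)
1/j(K(3 + 2, -1)) = 1/(-2) = -½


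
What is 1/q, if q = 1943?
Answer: 1/1943 ≈ 0.00051467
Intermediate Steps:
1/q = 1/1943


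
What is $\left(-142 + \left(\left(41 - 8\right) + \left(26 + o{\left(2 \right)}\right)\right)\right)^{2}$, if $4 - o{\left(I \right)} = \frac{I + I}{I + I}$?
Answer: $6400$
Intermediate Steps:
$o{\left(I \right)} = 3$ ($o{\left(I \right)} = 4 - \frac{I + I}{I + I} = 4 - \frac{2 I}{2 I} = 4 - 2 I \frac{1}{2 I} = 4 - 1 = 3$)
$\left(-142 + \left(\left(41 - 8\right) + \left(26 + o{\left(2 \right)}\right)\right)\right)^{2} = \left(-142 + \left(\left(41 - 8\right) + \left(26 + 3\right)\right)\right)^{2} = \left(-142 + \left(33 + 29\right)\right)^{2} = \left(-142 + 62\right)^{2} = \left(-80\right)^{2} = 6400$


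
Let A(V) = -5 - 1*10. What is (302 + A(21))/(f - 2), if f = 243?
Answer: 287/241 ≈ 1.1909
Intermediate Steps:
A(V) = -15 (A(V) = -5 - 10 = -15)
(302 + A(21))/(f - 2) = (302 - 15)/(243 - 2) = 287/241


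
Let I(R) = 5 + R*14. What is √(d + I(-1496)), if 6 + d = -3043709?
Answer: I*√3064654 ≈ 1750.6*I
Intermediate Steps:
d = -3043715 (d = -6 - 3043709 = -3043715)
I(R) = 5 + 14*R
√(d + I(-1496)) = √(-3043715 + (5 + 14*(-1496))) = √(-3043715 + (5 - 20944)) = √(-3043715 - 20939) = √(-3064654) = I*√3064654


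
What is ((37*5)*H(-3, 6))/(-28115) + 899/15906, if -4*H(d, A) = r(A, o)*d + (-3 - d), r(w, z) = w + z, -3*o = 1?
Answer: 5107717/178878876 ≈ 0.028554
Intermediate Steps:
o = -⅓ (o = -⅓*1 = -⅓ ≈ -0.33333)
H(d, A) = ¾ + d/4 - d*(-⅓ + A)/4 (H(d, A) = -((A - ⅓)*d + (-3 - d))/4 = -((-⅓ + A)*d + (-3 - d))/4 = -(d*(-⅓ + A) + (-3 - d))/4 = -(-3 - d + d*(-⅓ + A))/4 = ¾ + d/4 - d*(-⅓ + A)/4)
((37*5)*H(-3, 6))/(-28115) + 899/15906 = ((37*5)*(¾ + (⅓)*(-3) - ¼*6*(-3)))/(-28115) + 899/15906 = (185*(¾ - 1 + 9/2))*(-1/28115) + 899*(1/15906) = (185*(17/4))*(-1/28115) + 899/15906 = (3145/4)*(-1/28115) + 899/15906 = -629/22492 + 899/15906 = 5107717/178878876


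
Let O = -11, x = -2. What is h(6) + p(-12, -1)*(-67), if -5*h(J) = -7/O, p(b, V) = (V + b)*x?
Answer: -95817/55 ≈ -1742.1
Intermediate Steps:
p(b, V) = -2*V - 2*b (p(b, V) = (V + b)*(-2) = -2*V - 2*b)
h(J) = -7/55 (h(J) = -(-7)/(5*(-11)) = -(-7)*(-1)/(5*11) = -1/5*7/11 = -7/55)
h(6) + p(-12, -1)*(-67) = -7/55 + (-2*(-1) - 2*(-12))*(-67) = -7/55 + (2 + 24)*(-67) = -7/55 + 26*(-67) = -7/55 - 1742 = -95817/55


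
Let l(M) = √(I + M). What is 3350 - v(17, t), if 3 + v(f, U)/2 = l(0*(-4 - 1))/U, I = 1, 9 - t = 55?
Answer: 77189/23 ≈ 3356.0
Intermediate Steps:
t = -46 (t = 9 - 1*55 = 9 - 55 = -46)
l(M) = √(1 + M)
v(f, U) = -6 + 2/U (v(f, U) = -6 + 2*(√(1 + 0*(-4 - 1))/U) = -6 + 2*(√(1 + 0*(-5))/U) = -6 + 2*(√(1 + 0)/U) = -6 + 2*(√1/U) = -6 + 2*(1/U) = -6 + 2/U)
3350 - v(17, t) = 3350 - (-6 + 2/(-46)) = 3350 - (-6 + 2*(-1/46)) = 3350 - (-6 - 1/23) = 3350 - 1*(-139/23) = 3350 + 139/23 = 77189/23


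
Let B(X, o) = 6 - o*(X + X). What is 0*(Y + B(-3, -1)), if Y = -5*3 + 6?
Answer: 0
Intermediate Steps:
Y = -9 (Y = -15 + 6 = -9)
B(X, o) = 6 - 2*X*o (B(X, o) = 6 - o*2*X = 6 - 2*X*o)
0*(Y + B(-3, -1)) = 0*(-9 + (6 - 2*(-3)*(-1))) = 0*(-9 + (6 - 6)) = 0*(-9 + 0) = 0*(-9) = 0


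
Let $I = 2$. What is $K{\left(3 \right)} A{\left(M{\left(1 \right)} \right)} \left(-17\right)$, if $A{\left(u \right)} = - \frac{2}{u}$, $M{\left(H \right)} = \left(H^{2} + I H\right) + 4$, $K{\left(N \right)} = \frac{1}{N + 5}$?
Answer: $\frac{17}{28} \approx 0.60714$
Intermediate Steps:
$K{\left(N \right)} = \frac{1}{5 + N}$
$M{\left(H \right)} = 4 + H^{2} + 2 H$ ($M{\left(H \right)} = \left(H^{2} + 2 H\right) + 4 = 4 + H^{2} + 2 H$)
$K{\left(3 \right)} A{\left(M{\left(1 \right)} \right)} \left(-17\right) = \frac{\left(-2\right) \frac{1}{4 + 1^{2} + 2 \cdot 1}}{5 + 3} \left(-17\right) = \frac{\left(-2\right) \frac{1}{4 + 1 + 2}}{8} \left(-17\right) = \frac{\left(-2\right) \frac{1}{7}}{8} \left(-17\right) = \frac{1}{8} \left(- \frac{2}{7}\right) \left(-17\right) = \left(- \frac{1}{28}\right) \left(-17\right) = \frac{17}{28}$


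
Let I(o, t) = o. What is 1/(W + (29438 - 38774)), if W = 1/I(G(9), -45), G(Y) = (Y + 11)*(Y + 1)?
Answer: -200/1867199 ≈ -0.00010711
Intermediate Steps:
G(Y) = (1 + Y)*(11 + Y) (G(Y) = (11 + Y)*(1 + Y) = (1 + Y)*(11 + Y))
W = 1/200 (W = 1/(11 + 9² + 12*9) = 1/(11 + 81 + 108) = 1/200 ≈ 0.0050000)
1/(W + (29438 - 38774)) = 1/(1/200 + (29438 - 38774)) = 1/(1/200 - 9336) = 1/(-1867199/200) = -200/1867199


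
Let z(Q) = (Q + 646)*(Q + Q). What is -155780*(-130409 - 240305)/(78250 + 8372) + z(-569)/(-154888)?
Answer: 2236190695581083/3354177084 ≈ 6.6669e+5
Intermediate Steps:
z(Q) = 2*Q*(646 + Q) (z(Q) = (646 + Q)*(2*Q) = 2*Q*(646 + Q))
-155780*(-130409 - 240305)/(78250 + 8372) + z(-569)/(-154888) = -155780*(-130409 - 240305)/(78250 + 8372) + (2*(-569)*(646 - 569))/(-154888) = -155780*(-370714/86622) + (2*(-569)*77)*(-1/154888) = -155780*(-370714*1/86622) - 87626*(-1/154888) = -155780/(1/(-185357/43311)) + 43813/77444 = -155780/(-43311/185357) + 43813/77444 = -155780*(-185357/43311) + 43813/77444 = 28874913460/43311 + 43813/77444 = 2236190695581083/3354177084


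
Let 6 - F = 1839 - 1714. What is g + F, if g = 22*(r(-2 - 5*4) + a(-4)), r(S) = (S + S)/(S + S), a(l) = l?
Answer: -185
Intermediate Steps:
r(S) = 1 (r(S) = (2*S)/((2*S)) = (2*S)*(1/(2*S)) = 1)
g = -66 (g = 22*(1 - 4) = 22*(-3) = -66)
F = -119 (F = 6 - (1839 - 1714) = 6 - 1*125 = 6 - 125 = -119)
g + F = -66 - 119 = -185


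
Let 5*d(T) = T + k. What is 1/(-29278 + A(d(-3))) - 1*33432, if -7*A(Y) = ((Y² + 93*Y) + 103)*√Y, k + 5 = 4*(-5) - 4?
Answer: -2194192627231317307/65631509481626 - 1974175*I*√10/32815754740813 ≈ -33432.0 - 1.9024e-7*I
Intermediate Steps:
k = -29 (k = -5 + (4*(-5) - 4) = -5 + (-20 - 4) = -5 - 24 = -29)
d(T) = -29/5 + T/5 (d(T) = (T - 29)/5 = (-29 + T)/5 = -29/5 + T/5)
A(Y) = -√Y*(103 + Y² + 93*Y)/7 (A(Y) = -((Y² + 93*Y) + 103)*√Y/7 = -(103 + Y² + 93*Y)*√Y/7 = -√Y*(103 + Y² + 93*Y)/7)
1/(-29278 + A(d(-3))) - 1*33432 = 1/(-29278 + √(-29/5 + (⅕)*(-3))*(-103 - (-29/5 + (⅕)*(-3))² - 93*(-29/5 + (⅕)*(-3)))/7) - 1*33432 = 1/(-29278 + √(-29/5 - ⅗)*(-103 - (-29/5 - ⅗)² - 93*(-29/5 - ⅗))/7) - 33432 = 1/(-29278 + √(-32/5)*(-103 - (-32/5)² - 93*(-32/5))/7) - 33432 = 1/(-29278 + (4*I*√10/5)*(-103 - 1*1024/25 + 2976/5)/7) - 33432 = 1/(-29278 + (4*I*√10/5)*(-103 - 1024/25 + 2976/5)/7) - 33432 = 1/(-29278 + (⅐)*(4*I*√10/5)*(11281/25)) - 33432 = 1/(-29278 + 45124*I*√10/875) - 33432 = -33432 + 1/(-29278 + 45124*I*√10/875)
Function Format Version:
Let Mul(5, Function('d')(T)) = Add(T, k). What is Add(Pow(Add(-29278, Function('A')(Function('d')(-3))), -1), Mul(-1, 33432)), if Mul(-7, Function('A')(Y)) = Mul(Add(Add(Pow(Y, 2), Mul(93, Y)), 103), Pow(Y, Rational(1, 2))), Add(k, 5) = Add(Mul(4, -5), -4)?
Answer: Add(Rational(-2194192627231317307, 65631509481626), Mul(Rational(-1974175, 32815754740813), I, Pow(10, Rational(1, 2)))) ≈ Add(-33432., Mul(-1.9024e-7, I))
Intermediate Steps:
k = -29 (k = Add(-5, Add(Mul(4, -5), -4)) = Add(-5, Add(-20, -4)) = Add(-5, -24) = -29)
Function('d')(T) = Add(Rational(-29, 5), Mul(Rational(1, 5), T)) (Function('d')(T) = Mul(Rational(1, 5), Add(T, -29)) = Mul(Rational(1, 5), Add(-29, T)) = Add(Rational(-29, 5), Mul(Rational(1, 5), T)))
Function('A')(Y) = Mul(Rational(-1, 7), Pow(Y, Rational(1, 2)), Add(103, Pow(Y, 2), Mul(93, Y))) (Function('A')(Y) = Mul(Rational(-1, 7), Mul(Add(Add(Pow(Y, 2), Mul(93, Y)), 103), Pow(Y, Rational(1, 2)))) = Mul(Rational(-1, 7), Mul(Add(103, Pow(Y, 2), Mul(93, Y)), Pow(Y, Rational(1, 2)))) = Mul(Rational(-1, 7), Mul(Pow(Y, Rational(1, 2)), Add(103, Pow(Y, 2), Mul(93, Y)))) = Mul(Rational(-1, 7), Pow(Y, Rational(1, 2)), Add(103, Pow(Y, 2), Mul(93, Y))))
Add(Pow(Add(-29278, Function('A')(Function('d')(-3))), -1), Mul(-1, 33432)) = Add(Pow(Add(-29278, Mul(Rational(1, 7), Pow(Add(Rational(-29, 5), Mul(Rational(1, 5), -3)), Rational(1, 2)), Add(-103, Mul(-1, Pow(Add(Rational(-29, 5), Mul(Rational(1, 5), -3)), 2)), Mul(-93, Add(Rational(-29, 5), Mul(Rational(1, 5), -3)))))), -1), Mul(-1, 33432)) = Add(Pow(Add(-29278, Mul(Rational(1, 7), Pow(Add(Rational(-29, 5), Rational(-3, 5)), Rational(1, 2)), Add(-103, Mul(-1, Pow(Add(Rational(-29, 5), Rational(-3, 5)), 2)), Mul(-93, Add(Rational(-29, 5), Rational(-3, 5)))))), -1), -33432) = Add(Pow(Add(-29278, Mul(Rational(1, 7), Pow(Rational(-32, 5), Rational(1, 2)), Add(-103, Mul(-1, Pow(Rational(-32, 5), 2)), Mul(-93, Rational(-32, 5))))), -1), -33432) = Add(Pow(Add(-29278, Mul(Rational(1, 7), Mul(Rational(4, 5), I, Pow(10, Rational(1, 2))), Add(-103, Mul(-1, Rational(1024, 25)), Rational(2976, 5)))), -1), -33432) = Add(Pow(Add(-29278, Mul(Rational(1, 7), Mul(Rational(4, 5), I, Pow(10, Rational(1, 2))), Add(-103, Rational(-1024, 25), Rational(2976, 5)))), -1), -33432) = Add(Pow(Add(-29278, Mul(Rational(1, 7), Mul(Rational(4, 5), I, Pow(10, Rational(1, 2))), Rational(11281, 25))), -1), -33432) = Add(Pow(Add(-29278, Mul(Rational(45124, 875), I, Pow(10, Rational(1, 2)))), -1), -33432) = Add(-33432, Pow(Add(-29278, Mul(Rational(45124, 875), I, Pow(10, Rational(1, 2)))), -1))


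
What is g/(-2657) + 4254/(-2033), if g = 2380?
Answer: -16141418/5401681 ≈ -2.9882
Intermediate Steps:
g/(-2657) + 4254/(-2033) = 2380/(-2657) + 4254/(-2033) = 2380*(-1/2657) + 4254*(-1/2033) = -2380/2657 - 4254/2033 = -16141418/5401681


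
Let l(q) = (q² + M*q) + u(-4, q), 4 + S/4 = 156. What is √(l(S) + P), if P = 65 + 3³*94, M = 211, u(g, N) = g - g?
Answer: √500555 ≈ 707.50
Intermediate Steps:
u(g, N) = 0
S = 608 (S = -16 + 4*156 = -16 + 624 = 608)
P = 2603 (P = 65 + 27*94 = 65 + 2538 = 2603)
l(q) = q² + 211*q (l(q) = (q² + 211*q) + 0 = q² + 211*q)
√(l(S) + P) = √(608*(211 + 608) + 2603) = √(608*819 + 2603) = √(497952 + 2603) = √500555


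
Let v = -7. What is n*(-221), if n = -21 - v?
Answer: 3094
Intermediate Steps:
n = -14 (n = -21 - 1*(-7) = -21 + 7 = -14)
n*(-221) = -14*(-221) = 3094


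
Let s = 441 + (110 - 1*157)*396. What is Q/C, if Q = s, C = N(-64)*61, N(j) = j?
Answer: 18171/3904 ≈ 4.6545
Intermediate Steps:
C = -3904 (C = -64*61 = -3904)
s = -18171 (s = 441 + (110 - 157)*396 = 441 - 47*396 = 441 - 18612 = -18171)
Q = -18171
Q/C = -18171/(-3904) = -18171*(-1/3904) = 18171/3904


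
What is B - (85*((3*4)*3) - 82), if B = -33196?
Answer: -36174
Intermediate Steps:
B - (85*((3*4)*3) - 82) = -33196 - (85*((3*4)*3) - 82) = -33196 - (85*(12*3) - 82) = -33196 - (85*36 - 82) = -33196 - (3060 - 82) = -33196 - 1*2978 = -33196 - 2978 = -36174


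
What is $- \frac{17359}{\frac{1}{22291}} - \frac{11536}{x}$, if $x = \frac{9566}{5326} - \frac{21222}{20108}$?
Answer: $- \frac{1096282416538359}{2833027} \approx -3.8696 \cdot 10^{8}$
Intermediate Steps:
$x = \frac{19831189}{26773802}$ ($x = 9566 \cdot \frac{1}{5326} - \frac{10611}{10054} = \frac{4783}{2663} - \frac{10611}{10054} = \frac{19831189}{26773802} \approx 0.74069$)
$- \frac{17359}{\frac{1}{22291}} - \frac{11536}{x} = - \frac{17359}{\frac{1}{22291}} - \frac{11536}{\frac{19831189}{26773802}} = - 17359 \frac{1}{\frac{1}{22291}} - \frac{44123225696}{2833027} = \left(-17359\right) 22291 - \frac{44123225696}{2833027} = -386949469 - \frac{44123225696}{2833027} = - \frac{1096282416538359}{2833027}$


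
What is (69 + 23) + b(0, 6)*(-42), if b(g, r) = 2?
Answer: 8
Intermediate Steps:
(69 + 23) + b(0, 6)*(-42) = (69 + 23) + 2*(-42) = 92 - 84 = 8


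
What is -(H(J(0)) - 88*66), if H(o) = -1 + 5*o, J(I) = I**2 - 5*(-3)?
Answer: 5734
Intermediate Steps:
J(I) = 15 + I**2 (J(I) = I**2 + 15 = 15 + I**2)
-(H(J(0)) - 88*66) = -((-1 + 5*(15 + 0**2)) - 88*66) = -((-1 + 5*(15 + 0)) - 5808) = -((-1 + 5*15) - 5808) = -((-1 + 75) - 5808) = -(74 - 5808) = -1*(-5734) = 5734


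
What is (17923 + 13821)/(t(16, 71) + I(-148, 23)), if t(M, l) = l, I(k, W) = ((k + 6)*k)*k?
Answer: -31744/3110297 ≈ -0.010206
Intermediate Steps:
I(k, W) = k²*(6 + k) (I(k, W) = ((6 + k)*k)*k = (k*(6 + k))*k = k²*(6 + k))
(17923 + 13821)/(t(16, 71) + I(-148, 23)) = (17923 + 13821)/(71 + (-148)²*(6 - 148)) = 31744/(71 + 21904*(-142)) = 31744/(71 - 3110368) = 31744/(-3110297) = 31744*(-1/3110297) = -31744/3110297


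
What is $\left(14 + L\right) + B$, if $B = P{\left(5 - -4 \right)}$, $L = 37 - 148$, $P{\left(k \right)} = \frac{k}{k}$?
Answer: $-96$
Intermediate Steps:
$P{\left(k \right)} = 1$
$L = -111$ ($L = 37 - 148 = -111$)
$B = 1$
$\left(14 + L\right) + B = \left(14 - 111\right) + 1 = -97 + 1 = -96$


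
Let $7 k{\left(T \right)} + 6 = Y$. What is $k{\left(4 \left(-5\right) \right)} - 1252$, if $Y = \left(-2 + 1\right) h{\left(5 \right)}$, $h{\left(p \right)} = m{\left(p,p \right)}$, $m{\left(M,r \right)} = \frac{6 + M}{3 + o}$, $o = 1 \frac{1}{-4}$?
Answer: $- \frac{8774}{7} \approx -1253.4$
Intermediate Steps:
$o = - \frac{1}{4}$ ($o = 1 \left(- \frac{1}{4}\right) = - \frac{1}{4} \approx -0.25$)
$m{\left(M,r \right)} = \frac{24}{11} + \frac{4 M}{11}$ ($m{\left(M,r \right)} = \frac{6 + M}{3 - \frac{1}{4}} = \frac{6 + M}{\frac{11}{4}} = \left(6 + M\right) \frac{4}{11} = \frac{24}{11} + \frac{4 M}{11}$)
$h{\left(p \right)} = \frac{24}{11} + \frac{4 p}{11}$
$Y = -4$ ($Y = \left(-2 + 1\right) \left(\frac{24}{11} + \frac{4}{11} \cdot 5\right) = - (\frac{24}{11} + \frac{20}{11}) = \left(-1\right) 4 = -4$)
$k{\left(T \right)} = - \frac{10}{7}$ ($k{\left(T \right)} = - \frac{6}{7} + \frac{1}{7} \left(-4\right) = - \frac{6}{7} - \frac{4}{7} = - \frac{10}{7}$)
$k{\left(4 \left(-5\right) \right)} - 1252 = - \frac{10}{7} - 1252 = - \frac{8774}{7}$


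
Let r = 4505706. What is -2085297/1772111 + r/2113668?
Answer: 66240474555/69363968762 ≈ 0.95497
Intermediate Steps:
-2085297/1772111 + r/2113668 = -2085297/1772111 + 4505706/2113668 = -2085297*1/1772111 + 4505706*(1/2113668) = -2085297/1772111 + 83439/39142 = 66240474555/69363968762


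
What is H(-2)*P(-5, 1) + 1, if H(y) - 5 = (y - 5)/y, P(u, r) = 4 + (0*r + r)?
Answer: 87/2 ≈ 43.500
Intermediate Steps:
P(u, r) = 4 + r (P(u, r) = 4 + (0 + r) = 4 + r)
H(y) = 5 + (-5 + y)/y (H(y) = 5 + (y - 5)/y = 5 + (-5 + y)/y)
H(-2)*P(-5, 1) + 1 = (6 - 5/(-2))*(4 + 1) + 1 = (6 - 5*(-1/2))*5 + 1 = (6 + 5/2)*5 + 1 = (17/2)*5 + 1 = 85/2 + 1 = 87/2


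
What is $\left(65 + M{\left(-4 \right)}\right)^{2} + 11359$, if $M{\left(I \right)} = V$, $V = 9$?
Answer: $16835$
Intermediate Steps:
$M{\left(I \right)} = 9$
$\left(65 + M{\left(-4 \right)}\right)^{2} + 11359 = \left(65 + 9\right)^{2} + 11359 = 74^{2} + 11359 = 5476 + 11359 = 16835$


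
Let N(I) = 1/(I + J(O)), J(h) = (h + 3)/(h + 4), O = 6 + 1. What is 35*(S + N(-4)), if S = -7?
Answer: -8715/34 ≈ -256.32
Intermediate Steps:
O = 7
J(h) = (3 + h)/(4 + h)
N(I) = 1/(10/11 + I) (N(I) = 1/(I + (3 + 7)/(4 + 7)) = 1/(I + 10/11) = 1/(10/11 + I))
35*(S + N(-4)) = 35*(-7 + 11/(10 + 11*(-4))) = 35*(-7 + 11/(10 - 44)) = 35*(-7 + 11/(-34)) = 35*(-7 + 11*(-1/34)) = 35*(-7 - 11/34) = 35*(-249/34) = -8715/34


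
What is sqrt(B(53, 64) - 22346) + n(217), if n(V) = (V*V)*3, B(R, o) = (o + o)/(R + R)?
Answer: 141267 + 3*I*sqrt(6974058)/53 ≈ 1.4127e+5 + 149.48*I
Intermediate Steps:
B(R, o) = o/R (B(R, o) = (2*o)/((2*R)) = (2*o)*(1/(2*R)) = o/R)
n(V) = 3*V**2 (n(V) = V**2*3 = 3*V**2)
sqrt(B(53, 64) - 22346) + n(217) = sqrt(64/53 - 22346) + 3*217**2 = sqrt(64*(1/53) - 22346) + 3*47089 = sqrt(64/53 - 22346) + 141267 = sqrt(-1184274/53) + 141267 = 3*I*sqrt(6974058)/53 + 141267 = 141267 + 3*I*sqrt(6974058)/53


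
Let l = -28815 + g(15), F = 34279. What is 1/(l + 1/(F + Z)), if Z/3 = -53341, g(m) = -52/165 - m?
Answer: -20747760/598164459653 ≈ -3.4686e-5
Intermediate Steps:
g(m) = -52/165 - m (g(m) = -52*1/165 - m = -52/165 - m)
Z = -160023 (Z = 3*(-53341) = -160023)
l = -4757002/165 (l = -28815 + (-52/165 - 1*15) = -28815 + (-52/165 - 15) = -28815 - 2527/165 = -4757002/165 ≈ -28830.)
1/(l + 1/(F + Z)) = 1/(-4757002/165 + 1/(34279 - 160023)) = 1/(-4757002/165 + 1/(-125744)) = 1/(-4757002/165 - 1/125744) = 1/(-598164459653/20747760) = -20747760/598164459653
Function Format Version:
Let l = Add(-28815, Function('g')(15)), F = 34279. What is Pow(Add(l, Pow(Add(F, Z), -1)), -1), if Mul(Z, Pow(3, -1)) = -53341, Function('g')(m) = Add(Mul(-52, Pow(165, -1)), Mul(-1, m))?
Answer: Rational(-20747760, 598164459653) ≈ -3.4686e-5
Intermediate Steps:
Function('g')(m) = Add(Rational(-52, 165), Mul(-1, m)) (Function('g')(m) = Add(Mul(-52, Rational(1, 165)), Mul(-1, m)) = Add(Rational(-52, 165), Mul(-1, m)))
Z = -160023 (Z = Mul(3, -53341) = -160023)
l = Rational(-4757002, 165) (l = Add(-28815, Add(Rational(-52, 165), Mul(-1, 15))) = Add(-28815, Add(Rational(-52, 165), -15)) = Add(-28815, Rational(-2527, 165)) = Rational(-4757002, 165) ≈ -28830.)
Pow(Add(l, Pow(Add(F, Z), -1)), -1) = Pow(Add(Rational(-4757002, 165), Pow(Add(34279, -160023), -1)), -1) = Pow(Add(Rational(-4757002, 165), Pow(-125744, -1)), -1) = Pow(Add(Rational(-4757002, 165), Rational(-1, 125744)), -1) = Pow(Rational(-598164459653, 20747760), -1) = Rational(-20747760, 598164459653)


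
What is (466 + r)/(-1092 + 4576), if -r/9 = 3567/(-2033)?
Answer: 979481/7082972 ≈ 0.13829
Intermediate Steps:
r = 32103/2033 (r = -32103/(-2033) = -32103*(-1)/2033 = -9*(-3567/2033) = 32103/2033 ≈ 15.791)
(466 + r)/(-1092 + 4576) = (466 + 32103/2033)/(-1092 + 4576) = (979481/2033)/3484 = (979481/2033)*(1/3484) = 979481/7082972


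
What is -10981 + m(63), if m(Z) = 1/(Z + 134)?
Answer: -2163256/197 ≈ -10981.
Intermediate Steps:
m(Z) = 1/(134 + Z)
-10981 + m(63) = -10981 + 1/(134 + 63) = -10981 + 1/197 = -2163256/197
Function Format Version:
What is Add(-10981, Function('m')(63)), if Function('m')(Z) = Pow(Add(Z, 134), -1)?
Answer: Rational(-2163256, 197) ≈ -10981.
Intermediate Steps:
Function('m')(Z) = Pow(Add(134, Z), -1)
Add(-10981, Function('m')(63)) = Add(-10981, Pow(Add(134, 63), -1)) = Add(-10981, Pow(197, -1)) = Add(-10981, Rational(1, 197)) = Rational(-2163256, 197)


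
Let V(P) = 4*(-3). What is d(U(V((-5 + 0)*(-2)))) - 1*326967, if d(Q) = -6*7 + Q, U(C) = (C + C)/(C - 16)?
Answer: -2289057/7 ≈ -3.2701e+5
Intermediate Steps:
V(P) = -12
U(C) = 2*C/(-16 + C) (U(C) = (2*C)/(-16 + C) = 2*C/(-16 + C))
d(Q) = -42 + Q
d(U(V((-5 + 0)*(-2)))) - 1*326967 = (-42 + 2*(-12)/(-16 - 12)) - 1*326967 = (-42 + 2*(-12)/(-28)) - 326967 = (-42 + 2*(-12)*(-1/28)) - 326967 = (-42 + 6/7) - 326967 = -288/7 - 326967 = -2289057/7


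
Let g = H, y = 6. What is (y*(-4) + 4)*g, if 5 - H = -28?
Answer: -660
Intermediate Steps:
H = 33 (H = 5 - 1*(-28) = 5 + 28 = 33)
g = 33
(y*(-4) + 4)*g = (6*(-4) + 4)*33 = (-24 + 4)*33 = -20*33 = -660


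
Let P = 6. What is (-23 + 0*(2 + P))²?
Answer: 529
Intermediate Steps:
(-23 + 0*(2 + P))² = (-23 + 0*(2 + 6))² = (-23 + 0*8)² = (-23 + 0)² = (-23)² = 529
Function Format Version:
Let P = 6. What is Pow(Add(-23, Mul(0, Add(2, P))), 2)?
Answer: 529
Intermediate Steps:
Pow(Add(-23, Mul(0, Add(2, P))), 2) = Pow(Add(-23, Mul(0, Add(2, 6))), 2) = Pow(Add(-23, Mul(0, 8)), 2) = Pow(Add(-23, 0), 2) = Pow(-23, 2) = 529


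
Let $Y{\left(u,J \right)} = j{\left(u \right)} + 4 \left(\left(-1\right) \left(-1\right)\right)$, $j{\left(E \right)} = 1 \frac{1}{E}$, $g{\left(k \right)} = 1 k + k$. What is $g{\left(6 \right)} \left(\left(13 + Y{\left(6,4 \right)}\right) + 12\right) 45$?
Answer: $15750$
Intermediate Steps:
$g{\left(k \right)} = 2 k$ ($g{\left(k \right)} = k + k = 2 k$)
$j{\left(E \right)} = \frac{1}{E}$
$Y{\left(u,J \right)} = 4 + \frac{1}{u}$ ($Y{\left(u,J \right)} = \frac{1}{u} + 4 \left(\left(-1\right) \left(-1\right)\right) = \frac{1}{u} + 4 \cdot 1 = \frac{1}{u} + 4 = 4 + \frac{1}{u}$)
$g{\left(6 \right)} \left(\left(13 + Y{\left(6,4 \right)}\right) + 12\right) 45 = 2 \cdot 6 \left(\left(13 + \left(4 + \frac{1}{6}\right)\right) + 12\right) 45 = 12 \left(\left(13 + \left(4 + \frac{1}{6}\right)\right) + 12\right) 45 = 12 \left(\left(13 + \frac{25}{6}\right) + 12\right) 45 = 12 \left(\frac{103}{6} + 12\right) 45 = 12 \cdot \frac{175}{6} \cdot 45 = 350 \cdot 45 = 15750$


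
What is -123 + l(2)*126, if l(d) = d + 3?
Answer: 507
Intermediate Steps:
l(d) = 3 + d
-123 + l(2)*126 = -123 + (3 + 2)*126 = -123 + 5*126 = -123 + 630 = 507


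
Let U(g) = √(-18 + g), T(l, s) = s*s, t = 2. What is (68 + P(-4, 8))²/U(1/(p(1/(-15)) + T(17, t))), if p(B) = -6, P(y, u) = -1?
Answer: -4489*I*√74/37 ≈ -1043.7*I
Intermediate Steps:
T(l, s) = s²
(68 + P(-4, 8))²/U(1/(p(1/(-15)) + T(17, t))) = (68 - 1)²/(√(-18 + 1/(-6 + 2²))) = 67²/(√(-18 + 1/(-6 + 4))) = 4489/(√(-18 + 1/(-2))) = 4489/(√(-18 - ½)) = 4489/(√(-37/2)) = 4489/((I*√74/2)) = 4489*(-I*√74/37) = -4489*I*√74/37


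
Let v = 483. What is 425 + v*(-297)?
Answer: -143026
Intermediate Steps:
425 + v*(-297) = 425 + 483*(-297) = 425 - 143451 = -143026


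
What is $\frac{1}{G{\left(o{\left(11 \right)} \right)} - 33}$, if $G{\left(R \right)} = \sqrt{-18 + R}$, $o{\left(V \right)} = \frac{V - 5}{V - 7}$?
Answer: $- \frac{2}{67} - \frac{i \sqrt{66}}{2211} \approx -0.029851 - 0.0036744 i$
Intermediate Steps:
$o{\left(V \right)} = \frac{-5 + V}{-7 + V}$
$\frac{1}{G{\left(o{\left(11 \right)} \right)} - 33} = \frac{1}{\sqrt{-18 + \frac{-5 + 11}{-7 + 11}} - 33} = \frac{1}{\sqrt{-18 + \frac{1}{4} \cdot 6} - 33} = \frac{1}{\sqrt{-18 + \frac{3}{2}} - 33} = \frac{1}{\sqrt{- \frac{33}{2}} - 33} = \frac{1}{\frac{i \sqrt{66}}{2} - 33} = \frac{1}{-33 + \frac{i \sqrt{66}}{2}}$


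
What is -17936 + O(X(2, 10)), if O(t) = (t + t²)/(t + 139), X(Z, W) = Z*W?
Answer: -950468/53 ≈ -17933.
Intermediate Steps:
X(Z, W) = W*Z
O(t) = (t + t²)/(139 + t)
-17936 + O(X(2, 10)) = -17936 + (10*2)*(1 + 10*2)/(139 + 10*2) = -17936 + 20*(1 + 20)/(139 + 20) = -17936 + 20*21/159 = -17936 + 20*(1/159)*21 = -17936 + 140/53 = -950468/53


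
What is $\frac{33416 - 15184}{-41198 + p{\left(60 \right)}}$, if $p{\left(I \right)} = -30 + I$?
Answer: $- \frac{2279}{5146} \approx -0.44287$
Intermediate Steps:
$\frac{33416 - 15184}{-41198 + p{\left(60 \right)}} = \frac{33416 - 15184}{-41198 + \left(-30 + 60\right)} = \frac{18232}{-41198 + 30} = \frac{18232}{-41168} = 18232 \left(- \frac{1}{41168}\right) = - \frac{2279}{5146}$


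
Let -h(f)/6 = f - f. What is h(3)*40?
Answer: 0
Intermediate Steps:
h(f) = 0 (h(f) = -6*(f - f) = -6*0 = 0)
h(3)*40 = 0*40 = 0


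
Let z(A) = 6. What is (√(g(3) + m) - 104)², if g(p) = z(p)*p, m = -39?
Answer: (104 - I*√21)² ≈ 10795.0 - 953.18*I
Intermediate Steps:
g(p) = 6*p
(√(g(3) + m) - 104)² = (√(6*3 - 39) - 104)² = (√(18 - 39) - 104)² = (√(-21) - 104)² = (I*√21 - 104)² = (-104 + I*√21)²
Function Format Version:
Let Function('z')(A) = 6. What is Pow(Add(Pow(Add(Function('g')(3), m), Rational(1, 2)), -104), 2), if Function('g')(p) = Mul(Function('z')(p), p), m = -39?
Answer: Pow(Add(104, Mul(-1, I, Pow(21, Rational(1, 2)))), 2) ≈ Add(10795., Mul(-953.18, I))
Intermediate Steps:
Function('g')(p) = Mul(6, p)
Pow(Add(Pow(Add(Function('g')(3), m), Rational(1, 2)), -104), 2) = Pow(Add(Pow(Add(Mul(6, 3), -39), Rational(1, 2)), -104), 2) = Pow(Add(Pow(Add(18, -39), Rational(1, 2)), -104), 2) = Pow(Add(Pow(-21, Rational(1, 2)), -104), 2) = Pow(Add(Mul(I, Pow(21, Rational(1, 2))), -104), 2) = Pow(Add(-104, Mul(I, Pow(21, Rational(1, 2)))), 2)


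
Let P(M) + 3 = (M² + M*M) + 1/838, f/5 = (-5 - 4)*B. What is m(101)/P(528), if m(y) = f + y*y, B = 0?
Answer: 8548438/467239471 ≈ 0.018296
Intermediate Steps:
f = 0 (f = 5*((-5 - 4)*0) = 5*(-9*0) = 5*0 = 0)
m(y) = y² (m(y) = 0 + y*y = 0 + y² = y²)
P(M) = -2513/838 + 2*M² (P(M) = -3 + ((M² + M*M) + 1/838) = -3 + ((M² + M²) + 1/838) = -3 + (2*M² + 1/838) = -3 + (1/838 + 2*M²) = -2513/838 + 2*M²)
m(101)/P(528) = 101²/(-2513/838 + 2*528²) = 10201/(-2513/838 + 2*278784) = 10201/(-2513/838 + 557568) = 10201/(467239471/838) = 10201*(838/467239471) = 8548438/467239471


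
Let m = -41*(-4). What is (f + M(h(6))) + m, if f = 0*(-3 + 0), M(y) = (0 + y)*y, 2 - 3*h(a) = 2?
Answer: 164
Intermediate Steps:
h(a) = 0 (h(a) = 2/3 - 1/3*2 = 2/3 - 2/3 = 0)
M(y) = y**2 (M(y) = y*y = y**2)
m = 164
f = 0 (f = 0*(-3) = 0)
(f + M(h(6))) + m = (0 + 0**2) + 164 = (0 + 0) + 164 = 0 + 164 = 164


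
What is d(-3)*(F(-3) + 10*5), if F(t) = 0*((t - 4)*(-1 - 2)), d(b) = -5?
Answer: -250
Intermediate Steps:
F(t) = 0 (F(t) = 0*((-4 + t)*(-3)) = 0*(12 - 3*t) = 0)
d(-3)*(F(-3) + 10*5) = -5*(0 + 10*5) = -5*(0 + 50) = -5*50 = -250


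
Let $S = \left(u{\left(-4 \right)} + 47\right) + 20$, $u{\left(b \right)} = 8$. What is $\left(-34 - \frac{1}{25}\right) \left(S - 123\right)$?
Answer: $\frac{40848}{25} \approx 1633.9$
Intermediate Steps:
$S = 75$ ($S = \left(8 + 47\right) + 20 = 55 + 20 = 75$)
$\left(-34 - \frac{1}{25}\right) \left(S - 123\right) = \left(-34 - \frac{1}{25}\right) \left(75 - 123\right) = \left(-34 - \frac{1}{25}\right) \left(-48\right) = \left(- \frac{851}{25}\right) \left(-48\right) = \frac{40848}{25}$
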